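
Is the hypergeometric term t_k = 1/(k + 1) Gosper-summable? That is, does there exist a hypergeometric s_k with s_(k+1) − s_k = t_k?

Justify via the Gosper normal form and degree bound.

The ratio is (k + 1)/(k + 2).
So A=k + 1 and B=k + 2, with C=1.
Need (k + 1)·f(k+1) − (k + 1)·f(k) = 1.
d = 0 from the (1,1,0) case.
f = c0 ⇒ A·f(k+1) − B(k−1)·f(k) − C = -1. The system {-1 = 0} is inconsistent; no antidifference.

No — t_k has no hypergeometric antidifference.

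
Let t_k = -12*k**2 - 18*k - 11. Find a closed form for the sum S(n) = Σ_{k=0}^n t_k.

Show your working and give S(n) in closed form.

S(n) = -4*n**3 - 15*n**2 - 22*n - 11

t_(k+1)/t_k = (12*k**2 + 42*k + 41)/(12*k**2 + 18*k + 11).
Factor: A=1; B=1; C=k**2 + 3*k/2 + 11/12.
f must satisfy (1)·f(k+1) − (1)·f(k) = k**2 + 3*k/2 + 11/12.
d = 3 from the (0,0,2) case.
A polynomial solution: f(k) = k*(4*k**2 + 3*k + 4)/12.
Certificate R = B(k−1)f/C = k*(4*k**2 + 3*k + 4)/(12*k**2 + 18*k + 11) gives s_k = k*(-4*k**2 - 3*k - 4).
s_(k+1) − s_k = -12*k**2 - 18*k - 11 = t_k.
Σ_(k=0)^n t_k = s_(n+1) − s_(0) = (-4*n**3 - 15*n**2 - 22*n - 11) − (0), i.e. -4*n**3 - 15*n**2 - 22*n - 11.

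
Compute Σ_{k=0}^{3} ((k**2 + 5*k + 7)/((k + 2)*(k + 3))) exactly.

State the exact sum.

Compute t_(k+1)/t_k: get (k + 2)*(5*k + (k + 1)**2 + 12)/((k + 4)*(k**2 + 5*k + 7)).
A = k + 2, B = k + 4, C = k**2 + 5*k + 7.
f must satisfy (k + 2)·f(k+1) − (k + 3)·f(k) = k**2 + 5*k + 7.
deg f ≤ 2 (via 1,1,2).
Solving with deg f ≤ 2: f(k) = k*(2*k + 5)/2.
So s_k = (B(k−1)f/C)·t_k = (k*(k + 3)*(2*k + 5)/(2*(k**2 + 5*k + 7)))·t_k = k*(2*k + 5)/(2*(k + 2)).
s_(k+1) − s_k = (k**2 + 5*k + 7)/(k**2 + 5*k + 6) = t_k.
Telescoping: Σ = s_(4) − s_(0) = 13/3 − (0) = 13/3.

Σ = 13/3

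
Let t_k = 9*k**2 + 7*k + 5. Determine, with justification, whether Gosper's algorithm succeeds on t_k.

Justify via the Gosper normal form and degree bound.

Compute t_(k+1)/t_k: get (9*k**2 + 25*k + 21)/(9*k**2 + 7*k + 5).
A = 1, B = 1, C = k**2 + 7*k/9 + 5/9.
Set up (1)·f(k+1) − (1)·f(k) − (k**2 + 7*k/9 + 5/9) = 0.
From deg A=0, deg B=0, deg C=2: d=3.
Solving with deg f ≤ 3: f(k) = k*(3*k**2 - k + 3)/9.
So s_k = (B(k−1)f/C)·t_k = (k*(3*k**2 - k + 3)/(9*k**2 + 7*k + 5))·t_k = k*(3*k**2 - k + 3).
Check: Δs_k = 9*k**2 + 7*k + 5. ✓

Yes. s_k = k*(3*k**2 - k + 3).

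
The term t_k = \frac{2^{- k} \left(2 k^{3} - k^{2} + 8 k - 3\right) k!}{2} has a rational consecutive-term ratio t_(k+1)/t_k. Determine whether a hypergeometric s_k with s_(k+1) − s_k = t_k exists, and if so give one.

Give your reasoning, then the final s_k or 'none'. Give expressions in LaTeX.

The ratio is (k + 1)*(8*k + 2*(k + 1)**3 - (k + 1)**2 + 5)/(2*(2*k**3 - k**2 + 8*k - 3)).
Gosper form: A/B · C(k+1)/C(k) with A=k/2 + 1/2, B=1, C=k**3 - k**2/2 + 4*k - 3/2.
Solve (k/2 + 1/2)·f(k+1) − (1)·f(k) = k**3 - k**2/2 + 4*k - 3/2.
Bound: deg f ≤ 2.
Match coefficients ⇒ f(k) = 2*k**2 - 3*k + 2.
Get s_k = R·t_k = (2*k**2 - 3*k + 2)*factorial(k)/2**k with R(k) = B(k−1)f(k)/C(k) = 2*(2*k**2 - 3*k + 2)/(2*k**3 - k**2 + 8*k - 3).
Δs = (2*k**3 - k**2 + 8*k - 3)*factorial(k)/(2*2**k), as required.

s_k = 2^{- k} \left(2 k^{2} - 3 k + 2\right) k!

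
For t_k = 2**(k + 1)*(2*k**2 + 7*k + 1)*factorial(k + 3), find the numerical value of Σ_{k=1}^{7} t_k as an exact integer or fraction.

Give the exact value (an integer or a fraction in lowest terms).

The ratio is 2*(2*k**3 + 19*k**2 + 54*k + 40)/(2*k**2 + 7*k + 1).
So A=2*k + 8 and B=1, with C=k**2 + 7*k/2 + 1/2.
Set up (2*k + 8)·f(k+1) − (1)·f(k) − (k**2 + 7*k/2 + 1/2) = 0.
Bound: deg f ≤ 1.
Match coefficients ⇒ f(k) = (k - 1)/2.
Get s_k = R·t_k = 2**(k + 1)*(k - 1)*factorial(k + 3) with R(k) = B(k−1)f(k)/C(k) = (k - 1)/(2*k**2 + 7*k + 1).
Check: Δs_k = 2**(k + 1)*(2*k**2 + 7*k + 1)*factorial(k + 3). ✓
Telescoping: Σ = s_(8) − s_(1) = 143061811200 − (0) = 143061811200.

Σ = 143061811200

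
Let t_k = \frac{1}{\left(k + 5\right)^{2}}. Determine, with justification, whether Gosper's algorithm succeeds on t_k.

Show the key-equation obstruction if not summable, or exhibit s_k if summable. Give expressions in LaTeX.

Step 1: r(k) = (k + 5)**2/(k + 6)**2.
Factor: A=k**2 + 10*k + 25; B=k**2 + 12*k + 36; C=1.
Need (k**2 + 10*k + 25)·f(k+1) − (k**2 + 10*k + 25)·f(k) = 1.
d = 0 from the (2,2,0) case.
Write f(k) = c0. Then LHS − RHS = -1, requiring -1 = 0: contradictory. No certificate.

No — key equation has no polynomial f.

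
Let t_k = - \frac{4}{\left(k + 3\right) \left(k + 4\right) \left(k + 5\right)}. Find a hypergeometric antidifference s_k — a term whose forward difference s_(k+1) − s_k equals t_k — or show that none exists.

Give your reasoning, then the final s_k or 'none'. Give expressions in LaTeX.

s_k = \frac{k \left(- k - 7\right)}{6 \left(k + 3\right) \left(k + 4\right)}

t_(k+1)/t_k = (k + 3)/(k + 6).
Gosper form: A/B · C(k+1)/C(k) with A=k + 3, B=k + 6, C=1.
Solve (k + 3)·f(k+1) − (k + 5)·f(k) = 1.
From deg A=1, deg B=1, deg C=0: d=2.
Match coefficients ⇒ f(k) = k*(k + 7)/24.
R(k) = B(k−1)·f(k)/C(k) = k*(k + 5)*(k + 7)/24; s_k = R·t_k = k*(-k - 7)/(6*(k + 3)*(k + 4)).
Verify: -4/(k**3 + 12*k**2 + 47*k + 60) matches t_k.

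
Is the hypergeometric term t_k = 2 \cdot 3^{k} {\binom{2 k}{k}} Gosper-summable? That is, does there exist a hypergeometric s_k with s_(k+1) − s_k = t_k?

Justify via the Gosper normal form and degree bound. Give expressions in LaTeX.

No; the degree bound rules out any f.

Step 1: r(k) = 6*(2*k + 1)/(k + 1).
Gosper form: A/B · C(k+1)/C(k) with A=12*k + 6, B=k + 1, C=1.
Need (12*k + 6)·f(k+1) − (k)·f(k) = 1.
Bound: deg f ≤ -1.
deg f ≤ -1 is impossible — no certificate.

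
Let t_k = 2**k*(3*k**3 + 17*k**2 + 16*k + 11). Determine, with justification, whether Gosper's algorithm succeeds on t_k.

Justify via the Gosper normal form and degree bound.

Yes. s_k = 2**k*(3*k**3 - k**2 + 2*k + 3).

r(k) = 2*(3*k**3 + 26*k**2 + 59*k + 47)/(3*k**3 + 17*k**2 + 16*k + 11) after simplifying.
Gosper form: A/B · C(k+1)/C(k) with A=2, B=1, C=k**3 + 17*k**2/3 + 16*k/3 + 11/3.
Need (2)·f(k+1) − (1)·f(k) = k**3 + 17*k**2/3 + 16*k/3 + 11/3.
From deg A=0, deg B=0, deg C=3: d=3.
Coefficient equations give f(k) = (3*k**3 - k**2 + 2*k + 3)/3.
So s_k = (B(k−1)f/C)·t_k = ((3*k**3 - k**2 + 2*k + 3)/(3*k**3 + 17*k**2 + 16*k + 11))·t_k = 2**k*(3*k**3 - k**2 + 2*k + 3).
s_(k+1) − s_k = 2**k*(3*k**3 + 17*k**2 + 16*k + 11) = t_k.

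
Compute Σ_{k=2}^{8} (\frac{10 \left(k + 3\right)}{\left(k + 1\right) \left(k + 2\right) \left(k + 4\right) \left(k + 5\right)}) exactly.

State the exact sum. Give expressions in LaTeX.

Ratio r(k) = (k + 1)*(k + 4)**2/((k + 3)**2*(k + 6)).
So A=k + 1 and B=k + 6, with C=k**2 + 6*k + 9.
Solve (k + 1)·f(k+1) − (k + 5)·f(k) = k**2 + 6*k + 9.
From deg A=1, deg B=1, deg C=2: d=4.
Coefficient equations give f(k) = k*(k + 2)*(k + 3)*(k + 5)/8.
Get s_k = R·t_k = 5*k*(k + 5)/(4*(k**2 + 5*k + 4)) with R(k) = B(k−1)f(k)/C(k) = k*(k + 2)*(k + 5)**2/(8*(k + 3)).
Δs = 10*(k + 3)/(k**4 + 12*k**3 + 49*k**2 + 78*k + 40), as required.
Σ_(k=2)^(8) t_k = s_(9) − s_(2) = 63/52 − (35/36) = 28/117.

Σ = 28/117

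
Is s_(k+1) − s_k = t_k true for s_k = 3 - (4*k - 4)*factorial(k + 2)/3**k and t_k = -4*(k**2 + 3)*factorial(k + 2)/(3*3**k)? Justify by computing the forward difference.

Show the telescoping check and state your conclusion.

s_(k+1) = -4*3**(-k - 1)*k*factorial(k + 3) + 3
s_(k+1) − s_k = -4*(k**2 + 3)*factorial(k + 2)/(3*3**k)
(s_(k+1) − s_k) − t_k = 0

Valid — Δs_k = t_k.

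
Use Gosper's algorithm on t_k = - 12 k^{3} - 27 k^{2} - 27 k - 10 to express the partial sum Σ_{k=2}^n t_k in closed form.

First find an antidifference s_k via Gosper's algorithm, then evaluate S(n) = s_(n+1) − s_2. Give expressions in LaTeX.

t_(k+1)/t_k = (12*k**3 + 63*k**2 + 117*k + 76)/(12*k**3 + 27*k**2 + 27*k + 10).
Gosper form: A/B · C(k+1)/C(k) with A=1, B=1, C=k**3 + 9*k**2/4 + 9*k/4 + 5/6.
Key eq: (1)·f(k+1) = (1)·f(k) + (k**3 + 9*k**2/4 + 9*k/4 + 5/6).
From deg A=0, deg B=0, deg C=3: d=4.
Coefficient equations give f(k) = k*(3*k**3 + 3*k**2 + 3*k + 1)/12.
R(k) = B(k−1)·f(k)/C(k) = k*(3*k**3 + 3*k**2 + 3*k + 1)/(12*k**3 + 27*k**2 + 27*k + 10); s_k = R·t_k = k*(-3*k**3 - 3*k**2 - 3*k - 1).
Check: Δs_k = -12*k**3 - 27*k**2 - 27*k - 10. ✓
s_(n+1) = -3*n**4 - 15*n**3 - 30*n**2 - 28*n - 10 and s_(2) = -86, so S(n) = -3*n**4 - 15*n**3 - 30*n**2 - 28*n + 76.

S(n) = - 3 n^{4} - 15 n^{3} - 30 n^{2} - 28 n + 76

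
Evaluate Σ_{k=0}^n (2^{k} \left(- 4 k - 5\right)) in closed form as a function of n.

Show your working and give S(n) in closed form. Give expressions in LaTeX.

r(k) = 2*(4*k + 9)/(4*k + 5) after simplifying.
Take A(k)=2, B(k)=1, C(k)=k + 5/4.
f must satisfy (2)·f(k+1) − (1)·f(k) = k + 5/4.
Degrees (0,0,1) ⇒ d ≤ 1.
Match coefficients ⇒ f(k) = (4*k - 3)/4.
R(k) = B(k−1)·f(k)/C(k) = (4*k - 3)/(4*k + 5); s_k = R·t_k = 2**k*(3 - 4*k).
Δs = 2**k*(-4*k - 5), as required.
Σ_(k=0)^n t_k = s_(n+1) − s_(0) = (2**(n + 1)*(-4*n - 1)) − (3), i.e. -8*2**n*n - 2*2**n - 3.

S(n) = - 8 \cdot 2^{n} n - 2 \cdot 2^{n} - 3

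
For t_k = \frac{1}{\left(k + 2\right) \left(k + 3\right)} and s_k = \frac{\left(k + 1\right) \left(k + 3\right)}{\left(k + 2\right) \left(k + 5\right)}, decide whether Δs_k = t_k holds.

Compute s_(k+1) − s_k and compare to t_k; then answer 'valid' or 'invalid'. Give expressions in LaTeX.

Invalid: residual \frac{2 \left(k^{2} + 3 k - 2\right)}{k^{4} + 16 k^{3} + 91 k^{2} + 216 k + 180} ≠ 0.

s_(k+1) = (k + 2)*(k + 4)/((k + 3)*(k + 6))
s_(k+1) − s_k = (3*k**2 + 17*k + 26)/(k**4 + 16*k**3 + 91*k**2 + 216*k + 180)
(s_(k+1) − s_k) − t_k = 2*(k**2 + 3*k - 2)/(k**4 + 16*k**3 + 91*k**2 + 216*k + 180)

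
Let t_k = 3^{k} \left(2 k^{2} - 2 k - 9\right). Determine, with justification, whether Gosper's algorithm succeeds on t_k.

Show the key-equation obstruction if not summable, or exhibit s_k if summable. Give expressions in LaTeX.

Ratio r(k) = 3*(2*k**2 + 2*k - 9)/(2*k**2 - 2*k - 9).
Normal form (A,B,C) = (3, 1, k**2 - k - 9/2).
Key eq: (3)·f(k+1) = (1)·f(k) + (k**2 - k - 9/2).
deg f ≤ 2 (via 0,0,2).
Solve for f: f(k) = k*(k - 4)/2 (degree 2 ≤ 2).
Certificate R = B(k−1)f/C = k*(k - 4)/(2*k**2 - 2*k - 9) gives s_k = 3**k*k*(k - 4).
Verify: 3**k*(2*k**2 - 2*k - 9) matches t_k.

Yes. s_k = 3^{k} k \left(k - 4\right).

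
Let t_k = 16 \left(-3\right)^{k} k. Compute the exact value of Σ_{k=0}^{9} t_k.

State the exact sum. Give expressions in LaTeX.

Σ = -2184816

Step 1: r(k) = -3 - 3/k.
Take A(k)=-3, B(k)=1, C(k)=k.
Solve (-3)·f(k+1) − (1)·f(k) = k.
deg f ≤ 1 (via 0,0,1).
Coefficient equations give f(k) = -(4*k - 3)/16.
Certificate R = B(k−1)f/C = -(4*k - 3)/(16*k) gives s_k = (-3)**k*(3 - 4*k).
Δs = 16*(-3)**k*k, as required.
Evaluate s at k=10 and k=0: -2184813 and 3; difference -2184816.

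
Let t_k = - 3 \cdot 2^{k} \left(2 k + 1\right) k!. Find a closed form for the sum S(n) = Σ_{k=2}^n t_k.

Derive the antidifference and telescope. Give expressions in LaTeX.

S(n) = - 6 \cdot 2^{n} \left(n + 1\right)! + 24

Compute t_(k+1)/t_k: get 2*(k + 1)*(2*k + 3)/(2*k + 1).
Factor: A=2*k + 2; B=1; C=k + 1/2.
Set up (2*k + 2)·f(k+1) − (1)·f(k) − (k + 1/2) = 0.
d = 0 from the (1,0,1) case.
Solving with deg f ≤ 0: f(k) = 1/2.
Get s_k = R·t_k = -3*2**k*factorial(k) with R(k) = B(k−1)f(k)/C(k) = 1/(2*k + 1).
s_(k+1) − s_k = -3*2**k*(2*k + 1)*factorial(k) = t_k.
s_(n+1) = -6*2**n*factorial(n + 1) and s_(2) = -24, so S(n) = -6*2**n*factorial(n + 1) + 24.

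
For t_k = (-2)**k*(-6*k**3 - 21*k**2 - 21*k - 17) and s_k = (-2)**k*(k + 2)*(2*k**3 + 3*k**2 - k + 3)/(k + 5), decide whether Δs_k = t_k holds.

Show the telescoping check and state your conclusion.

Invalid: residual (-2)**k*(18*k**4 + 159*k**3 + 387*k**2 + 363*k + 264)/(k**2 + 11*k + 30) ≠ 0.

s_(k+1) = (-2)**(k + 1)*(k + 3)*(-k + 2*(k + 1)**3 + 3*(k + 1)**2 + 2)/(k + 6)
s_(k+1) − s_k = (-2)**k*(-6*k**5 - 69*k**4 - 273*k**3 - 491*k**2 - 454*k - 246)/(k**2 + 11*k + 30)
(s_(k+1) − s_k) − t_k = (-2)**k*(18*k**4 + 159*k**3 + 387*k**2 + 363*k + 264)/(k**2 + 11*k + 30)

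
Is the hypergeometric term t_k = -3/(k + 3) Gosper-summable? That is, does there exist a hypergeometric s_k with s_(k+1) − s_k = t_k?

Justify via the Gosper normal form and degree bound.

Compute t_(k+1)/t_k: get (k + 3)/(k + 4).
Factor: A=k + 3; B=k + 4; C=1.
f must satisfy (k + 3)·f(k+1) − (k + 3)·f(k) = 1.
d = 0 from the (1,1,0) case.
Put f(k) = c0: A·f(k+1) − B(k−1)·f(k) − C = -1; need -1 = 0 — inconsistent ⇒ no f, not summable.

No. Not Gosper-summable.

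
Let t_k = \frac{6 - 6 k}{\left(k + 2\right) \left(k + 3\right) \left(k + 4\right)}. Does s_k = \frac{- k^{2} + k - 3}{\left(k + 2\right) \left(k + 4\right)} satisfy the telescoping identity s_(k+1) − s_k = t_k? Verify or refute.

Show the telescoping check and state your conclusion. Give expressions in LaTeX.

s_(k+1) = (k - (k + 1)**2 - 2)/((k + 3)*(k + 5))
s_(k+1) − s_k = (-7*k**2 - 17*k + 21)/(k**4 + 14*k**3 + 71*k**2 + 154*k + 120)
(s_(k+1) − s_k) − t_k = (-k**2 + 7*k - 9)/(k**4 + 14*k**3 + 71*k**2 + 154*k + 120)

Invalid: residual \frac{- k^{2} + 7 k - 9}{k^{4} + 14 k^{3} + 71 k^{2} + 154 k + 120} ≠ 0.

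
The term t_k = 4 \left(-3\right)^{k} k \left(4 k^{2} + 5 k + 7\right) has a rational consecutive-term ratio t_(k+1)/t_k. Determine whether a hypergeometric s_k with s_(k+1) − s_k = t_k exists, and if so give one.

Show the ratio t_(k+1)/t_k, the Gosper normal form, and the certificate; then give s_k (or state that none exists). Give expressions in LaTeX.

s_k = \left(-3\right)^{k} \left(- 4 k^{3} + 4 k^{2} - 4 k + 3\right)

Compute t_(k+1)/t_k: get 3*(-4*k**3 - 17*k**2 - 29*k - 16)/(k*(4*k**2 + 5*k + 7)).
So A=-3 and B=1, with C=k**3 + 5*k**2/4 + 7*k/4.
Key eq: (-3)·f(k+1) = (1)·f(k) + (k**3 + 5*k**2/4 + 7*k/4).
deg f ≤ 3 (via 0,0,3).
Coefficient equations give f(k) = -(4*k**3 - 4*k**2 + 4*k - 3)/16.
Then R = B(k−1)f/C = -(4*k**3 - 4*k**2 + 4*k - 3)/(4*k*(4*k**2 + 5*k + 7)), so s_k = R(k)·t_k = (-3)**k*(-4*k**3 + 4*k**2 - 4*k + 3).
Verify: 4*(-3)**k*k*(4*k**2 + 5*k + 7) matches t_k.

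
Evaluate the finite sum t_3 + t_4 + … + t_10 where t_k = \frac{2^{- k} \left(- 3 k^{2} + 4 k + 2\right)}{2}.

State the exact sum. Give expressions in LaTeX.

Ratio r(k) = (3*k**2 + 2*k - 3)/(2*(3*k**2 - 4*k - 2)).
Take A(k)=1/2, B(k)=1, C(k)=k**2 - 4*k/3 - 2/3.
Solve (1/2)·f(k+1) − (1)·f(k) = k**2 - 4*k/3 - 2/3.
From deg A=0, deg B=0, deg C=2: d=2.
Solve for f: f(k) = -2*(3*k**2 + 2*k + 3)/3 (degree 2 ≤ 2).
So s_k = (B(k−1)f/C)·t_k = (-2*(3*k**2 + 2*k + 3)/(3*k**2 - 4*k - 2))·t_k = (3*k**2 + 2*k + 3)/2**k.
Verify: (-3*k**2 + 4*k + 2)/(2*2**k) matches t_k.
Telescoping: Σ = s_(11) − s_(3) = 97/512 − (9/2) = -2207/512.

Σ = -2207/512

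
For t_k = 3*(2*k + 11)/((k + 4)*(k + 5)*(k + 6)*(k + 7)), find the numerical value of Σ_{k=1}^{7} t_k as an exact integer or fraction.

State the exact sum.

Σ = 19/280

Compute t_(k+1)/t_k: get (k + 4)*(2*k + 13)/((k + 8)*(2*k + 11)).
A = k + 4, B = k + 8, C = k + 11/2.
Set up (k + 4)·f(k+1) − (k + 7)·f(k) − (k + 11/2) = 0.
From deg A=1, deg B=1, deg C=1: d=3.
A polynomial solution: f(k) = k*(k + 5)*(k + 10)/48.
Get s_k = R·t_k = k*(k + 10)/(8*(k**2 + 10*k + 24)) with R(k) = B(k−1)f(k)/C(k) = k*(k + 5)*(k + 7)*(k + 10)/(24*(2*k + 11)).
s_(k+1) − s_k = 3*(2*k + 11)/(k**4 + 22*k**3 + 179*k**2 + 638*k + 840) = t_k.
Sum = s_(8) − s_(1); s_(8) = 3/28, s_(1) = 11/280 ⇒ 19/280.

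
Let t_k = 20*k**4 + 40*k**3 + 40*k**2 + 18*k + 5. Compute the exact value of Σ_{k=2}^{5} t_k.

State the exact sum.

Σ = 30952

Compute t_(k+1)/t_k: get (20*k**4 + 120*k**3 + 280*k**2 + 298*k + 123)/(20*k**4 + 40*k**3 + 40*k**2 + 18*k + 5).
Gosper form: A/B · C(k+1)/C(k) with A=1, B=1, C=k**4 + 2*k**3 + 2*k**2 + 9*k/10 + 1/4.
Need (1)·f(k+1) − (1)·f(k) = k**4 + 2*k**3 + 2*k**2 + 9*k/10 + 1/4.
deg f ≤ 5 (via 0,0,4).
Solve for f: f(k) = k*(4*k**4 - k + 2)/20 (degree 5 ≤ 5).
Get s_k = R·t_k = k*(4*k**4 - k + 2) with R(k) = B(k−1)f(k)/C(k) = k*(4*k**4 - k + 2)/(20*k**4 + 40*k**3 + 40*k**2 + 18*k + 5).
Verify: 20*k**4 + 40*k**3 + 40*k**2 + 18*k + 5 matches t_k.
Sum = s_(6) − s_(2); s_(6) = 31080, s_(2) = 128 ⇒ 30952.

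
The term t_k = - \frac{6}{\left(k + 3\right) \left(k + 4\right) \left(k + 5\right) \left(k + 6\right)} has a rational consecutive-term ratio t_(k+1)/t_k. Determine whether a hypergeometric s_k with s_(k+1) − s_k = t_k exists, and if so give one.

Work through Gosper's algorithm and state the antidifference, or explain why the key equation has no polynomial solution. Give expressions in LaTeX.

s_k = \frac{k \left(- k^{2} - 12 k - 47\right)}{30 \left(k + 3\right) \left(k + 4\right) \left(k + 5\right)}

t_(k+1)/t_k = (k + 3)/(k + 7).
Normal form (A,B,C) = (k + 3, k + 7, 1).
Set up (k + 3)·f(k+1) − (k + 6)·f(k) − (1) = 0.
d = 3 from the (1,1,0) case.
A polynomial solution: f(k) = k*(k**2 + 12*k + 47)/180.
So s_k = (B(k−1)f/C)·t_k = (k*(k + 6)*(k**2 + 12*k + 47)/180)·t_k = k*(-k**2 - 12*k - 47)/(30*(k + 3)*(k + 4)*(k + 5)).
Δs = -6/(k**4 + 18*k**3 + 119*k**2 + 342*k + 360), as required.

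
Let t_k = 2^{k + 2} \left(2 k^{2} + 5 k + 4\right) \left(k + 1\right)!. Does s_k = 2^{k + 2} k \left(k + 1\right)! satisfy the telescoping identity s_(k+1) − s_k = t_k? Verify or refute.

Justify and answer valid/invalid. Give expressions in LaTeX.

Valid — Δs_k = t_k.

s_(k+1) = 2**(k + 3)*(k + 1)*factorial(k + 2)
s_(k+1) − s_k = 2**(k + 2)*(2*k**2 + 5*k + 4)*factorial(k + 1)
(s_(k+1) − s_k) − t_k = 0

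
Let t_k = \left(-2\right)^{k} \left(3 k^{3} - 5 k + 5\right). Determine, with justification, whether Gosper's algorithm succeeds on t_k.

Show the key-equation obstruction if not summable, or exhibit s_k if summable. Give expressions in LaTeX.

Yes. s_k = \left(-2\right)^{k} \left(- k^{3} + 2 k^{2} + k - 3\right).

Ratio r(k) = 2*(5*k - 3*(k + 1)**3)/(3*k**3 - 5*k + 5).
So A=-2 and B=1, with C=k**3 - 5*k/3 + 5/3.
Need (-2)·f(k+1) − (1)·f(k) = k**3 - 5*k/3 + 5/3.
d = 3 from the (0,0,3) case.
Solving with deg f ≤ 3: f(k) = -(k**3 - 2*k**2 - k + 3)/3.
Get s_k = R·t_k = (-2)**k*(-k**3 + 2*k**2 + k - 3) with R(k) = B(k−1)f(k)/C(k) = -(k**3 - 2*k**2 - k + 3)/(3*k**3 - 5*k + 5).
Verify: (-2)**k*(3*k**3 - 5*k + 5) matches t_k.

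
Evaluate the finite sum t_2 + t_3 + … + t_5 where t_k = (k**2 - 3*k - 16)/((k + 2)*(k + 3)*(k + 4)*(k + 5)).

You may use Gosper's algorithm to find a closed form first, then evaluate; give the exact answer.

Σ = -13/360

Step 1: r(k) = (k + 2)*(3*k - (k + 1)**2 + 19)/((k + 6)*(-k**2 + 3*k + 16)).
Normal form (A,B,C) = (k + 2, k + 6, k**2 - 3*k - 16).
Key eq: (k + 2)·f(k+1) = (k + 5)·f(k) + (k**2 - 3*k - 16).
From deg A=1, deg B=1, deg C=2: d=3.
Solve for f: f(k) = -k*(k**2 + 15*k + 32)/6 (degree 3 ≤ 3).
Then R = B(k−1)f/C = -k*(k + 5)*(k**2 + 15*k + 32)/(6*(k**2 - 3*k - 16)), so s_k = R(k)·t_k = k*(-k**2 - 15*k - 32)/(6*(k + 2)*(k + 3)*(k + 4)).
Verify: (k**2 - 3*k - 16)/(k**4 + 14*k**3 + 71*k**2 + 154*k + 120) matches t_k.
Telescoping: Σ = s_(6) − s_(2) = -79/360 − (-11/60) = -13/360.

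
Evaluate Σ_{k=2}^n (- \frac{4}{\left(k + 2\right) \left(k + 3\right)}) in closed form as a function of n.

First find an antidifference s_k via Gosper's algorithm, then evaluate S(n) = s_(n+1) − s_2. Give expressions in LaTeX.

Compute t_(k+1)/t_k: get (k + 2)/(k + 4).
Take A(k)=k + 2, B(k)=k + 4, C(k)=1.
Need (k + 2)·f(k+1) − (k + 3)·f(k) = 1.
Bound: deg f ≤ 1.
Coefficient equations give f(k) = k/2.
R(k) = B(k−1)·f(k)/C(k) = k*(k + 3)/2; s_k = R·t_k = -2*k/(k + 2).
Verify: -4/(k**2 + 5*k + 6) matches t_k.
Evaluate: s_(n+1) = 2*(-n - 1)/(n + 3); subtract s_(2) = -1 ⇒ S(n) = (1 - n)/(n + 3).

S(n) = \frac{1 - n}{n + 3}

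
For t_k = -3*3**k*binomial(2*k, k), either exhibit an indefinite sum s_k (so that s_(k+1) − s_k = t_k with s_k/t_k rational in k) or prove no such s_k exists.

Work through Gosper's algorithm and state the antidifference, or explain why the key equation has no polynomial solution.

no hypergeometric antidifference exists

Ratio r(k) = 6*(2*k + 1)/(k + 1).
Take A(k)=12*k + 6, B(k)=k + 1, C(k)=1.
Solve (12*k + 6)·f(k+1) − (k)·f(k) = 1.
deg f ≤ -1 (via 1,1,0).
Negative degree bound (-1): no f exists, t_k not Gosper-summable.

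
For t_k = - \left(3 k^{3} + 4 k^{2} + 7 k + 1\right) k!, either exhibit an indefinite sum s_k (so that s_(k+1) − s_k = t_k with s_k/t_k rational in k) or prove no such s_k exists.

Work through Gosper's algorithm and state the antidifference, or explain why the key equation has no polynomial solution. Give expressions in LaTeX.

s_k = - k \left(3 k - 2\right) k!

Step 1: r(k) = (3*k**4 + 16*k**3 + 37*k**2 + 39*k + 15)/(3*k**3 + 4*k**2 + 7*k + 1).
So A=k + 1 and B=1, with C=k**3 + 4*k**2/3 + 7*k/3 + 1/3.
Set up (k + 1)·f(k+1) − (1)·f(k) − (k**3 + 4*k**2/3 + 7*k/3 + 1/3) = 0.
d = 2 from the (1,0,3) case.
Match coefficients ⇒ f(k) = k*(3*k - 2)/3.
R(k) = B(k−1)·f(k)/C(k) = k*(3*k - 2)/(3*k**3 + 4*k**2 + 7*k + 1); s_k = R·t_k = -k*(3*k - 2)*factorial(k).
Verify: -(3*k**3 + 4*k**2 + 7*k + 1)*factorial(k) matches t_k.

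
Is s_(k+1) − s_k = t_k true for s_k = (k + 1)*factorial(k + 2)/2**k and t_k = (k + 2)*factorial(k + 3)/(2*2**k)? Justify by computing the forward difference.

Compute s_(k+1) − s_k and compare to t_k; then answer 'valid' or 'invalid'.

Invalid: residual -(k + 1)*factorial(k + 2)/2**k ≠ 0.

s_(k+1) = (k + 2)*factorial(k + 3)/(2*2**k)
s_(k+1) − s_k = (k**2 + 3*k + 4)*factorial(k + 2)/(2*2**k)
(s_(k+1) − s_k) − t_k = -(k + 1)*factorial(k + 2)/2**k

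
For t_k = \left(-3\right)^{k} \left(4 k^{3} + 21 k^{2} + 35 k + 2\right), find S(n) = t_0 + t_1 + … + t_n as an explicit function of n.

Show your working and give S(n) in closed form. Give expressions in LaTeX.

S(n) = 3 \left(-3\right)^{n} n^{3} + 18 \left(-3\right)^{n} n^{2} + 33 \left(-3\right)^{n} n + 6 \left(-3\right)^{n} - 4

Compute t_(k+1)/t_k: get 3*(-4*k**3 - 33*k**2 - 89*k - 62)/(4*k**3 + 21*k**2 + 35*k + 2).
So A=-3 and B=1, with C=k**3 + 21*k**2/4 + 35*k/4 + 1/2.
Set up (-3)·f(k+1) − (1)·f(k) − (k**3 + 21*k**2/4 + 35*k/4 + 1/2) = 0.
From deg A=0, deg B=0, deg C=3: d=3.
Solve for f: f(k) = -(k**3 + 3*k**2 + 2*k - 4)/4 (degree 3 ≤ 3).
R(k) = B(k−1)·f(k)/C(k) = -(k**3 + 3*k**2 + 2*k - 4)/(4*k**3 + 21*k**2 + 35*k + 2); s_k = R·t_k = (-3)**k*(-k**3 - 3*k**2 - 2*k + 4).
Δs = (-3)**k*(4*k**3 + 21*k**2 + 35*k + 2), as required.
s_(n+1) = 3*(-3)**n*(n**3 + 6*n**2 + 11*n + 2) and s_(0) = 4, so S(n) = 3*(-3)**n*n**3 + 18*(-3)**n*n**2 + 33*(-3)**n*n + 6*(-3)**n - 4.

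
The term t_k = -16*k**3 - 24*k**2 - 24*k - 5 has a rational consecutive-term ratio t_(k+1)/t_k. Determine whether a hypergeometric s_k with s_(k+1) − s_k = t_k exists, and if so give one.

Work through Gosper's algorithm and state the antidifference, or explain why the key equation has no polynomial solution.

s_k = k*(-4*k**3 - 4*k + 3)

r(k) = (16*k**3 + 72*k**2 + 120*k + 69)/(16*k**3 + 24*k**2 + 24*k + 5) after simplifying.
Factor: A=1; B=1; C=k**3 + 3*k**2/2 + 3*k/2 + 5/16.
Set up (1)·f(k+1) − (1)·f(k) − (k**3 + 3*k**2/2 + 3*k/2 + 5/16) = 0.
d = 4 from the (0,0,3) case.
Solve for f: f(k) = k*(4*k**3 + 4*k - 3)/16 (degree 4 ≤ 4).
Then R = B(k−1)f/C = k*(4*k**3 + 4*k - 3)/(16*k**3 + 24*k**2 + 24*k + 5), so s_k = R(k)·t_k = k*(-4*k**3 - 4*k + 3).
s_(k+1) − s_k = -16*k**3 - 24*k**2 - 24*k - 5 = t_k.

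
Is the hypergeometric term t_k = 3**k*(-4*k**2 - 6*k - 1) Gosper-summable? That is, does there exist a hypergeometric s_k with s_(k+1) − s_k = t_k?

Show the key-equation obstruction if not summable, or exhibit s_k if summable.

Yes. s_k = 3**k*(-2*k**2 + 3*k - 2).

t_(k+1)/t_k = 3*(4*k**2 + 14*k + 11)/(4*k**2 + 6*k + 1).
Normal form (A,B,C) = (3, 1, k**2 + 3*k/2 + 1/4).
Solve (3)·f(k+1) − (1)·f(k) = k**2 + 3*k/2 + 1/4.
Degrees (0,0,2) ⇒ d ≤ 2.
Solve for f: f(k) = (2*k**2 - 3*k + 2)/4 (degree 2 ≤ 2).
Get s_k = R·t_k = 3**k*(-2*k**2 + 3*k - 2) with R(k) = B(k−1)f(k)/C(k) = (2*k**2 - 3*k + 2)/(4*k**2 + 6*k + 1).
Check: Δs_k = 3**k*(-4*k**2 - 6*k - 1). ✓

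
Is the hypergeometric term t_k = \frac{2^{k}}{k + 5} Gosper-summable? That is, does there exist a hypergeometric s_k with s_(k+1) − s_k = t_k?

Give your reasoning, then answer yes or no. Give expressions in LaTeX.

No — negative degree bound, so no certificate f.

Ratio r(k) = 2*(k + 5)/(k + 6).
Gosper form: A/B · C(k+1)/C(k) with A=2*k + 10, B=k + 6, C=1.
Solve (2*k + 10)·f(k+1) − (k + 5)·f(k) = 1.
Bound: deg f ≤ -1.
Bound -1 < 0, so the key equation has no polynomial solution.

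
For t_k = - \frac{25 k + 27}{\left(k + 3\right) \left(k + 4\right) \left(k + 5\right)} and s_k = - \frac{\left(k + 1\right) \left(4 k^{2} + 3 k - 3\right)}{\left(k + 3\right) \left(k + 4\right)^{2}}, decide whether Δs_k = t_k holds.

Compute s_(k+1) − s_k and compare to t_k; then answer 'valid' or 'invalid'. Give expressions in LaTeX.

s_(k+1) = -(k + 2)*(3*k + 4*(k + 1)**2)/((k + 4)*(k + 5)**2)
s_(k+1) − s_k = (-37*k**3 - 246*k**2 - 398*k - 171)/(k**5 + 21*k**4 + 175*k**3 + 723*k**2 + 1480*k + 1200)
(s_(k+1) − s_k) − t_k = 3*(-4*k**3 + 2*k**2 + 115*k + 123)/(k**5 + 21*k**4 + 175*k**3 + 723*k**2 + 1480*k + 1200)

Invalid: residual \frac{3 \left(- 4 k^{3} + 2 k^{2} + 115 k + 123\right)}{k^{5} + 21 k^{4} + 175 k^{3} + 723 k^{2} + 1480 k + 1200} ≠ 0.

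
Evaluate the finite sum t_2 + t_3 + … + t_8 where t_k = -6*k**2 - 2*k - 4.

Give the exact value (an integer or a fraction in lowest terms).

Σ = -1316

Step 1: r(k) = (k + 3*(k + 1)**2 + 3)/(3*k**2 + k + 2).
So A=1 and B=1, with C=k**2 + k/3 + 2/3.
Key eq: (1)·f(k+1) = (1)·f(k) + (k**2 + k/3 + 2/3).
deg f ≤ 3 (via 0,0,2).
Solving with deg f ≤ 3: f(k) = k*(k**2 - k + 2)/3.
So s_k = (B(k−1)f/C)·t_k = (k*(k**2 - k + 2)/(3*k**2 + k + 2))·t_k = 2*k*(-k**2 + k - 2).
Verify: -6*k**2 - 2*k - 4 matches t_k.
Evaluate s at k=9 and k=2: -1332 and -16; difference -1316.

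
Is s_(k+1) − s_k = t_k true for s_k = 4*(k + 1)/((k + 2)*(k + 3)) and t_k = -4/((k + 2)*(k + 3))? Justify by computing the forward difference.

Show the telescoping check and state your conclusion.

s_(k+1) = 4*(k + 2)/((k + 3)*(k + 4))
s_(k+1) − s_k = -4*k/(k**3 + 9*k**2 + 26*k + 24)
(s_(k+1) − s_k) − t_k = 16/(k**3 + 9*k**2 + 26*k + 24)

Invalid: residual 16/(k**3 + 9*k**2 + 26*k + 24) ≠ 0.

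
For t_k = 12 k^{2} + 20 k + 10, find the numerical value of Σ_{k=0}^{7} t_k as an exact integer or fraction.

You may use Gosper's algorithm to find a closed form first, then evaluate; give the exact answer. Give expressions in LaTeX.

Ratio r(k) = (6*k**2 + 22*k + 21)/(6*k**2 + 10*k + 5).
Factor: A=1; B=1; C=k**2 + 5*k/3 + 5/6.
Solve (1)·f(k+1) − (1)·f(k) = k**2 + 5*k/3 + 5/6.
deg f ≤ 3 (via 0,0,2).
Coefficient equations give f(k) = k*(2*k**2 + 2*k + 1)/6.
Certificate R = B(k−1)f/C = k*(2*k**2 + 2*k + 1)/(6*k**2 + 10*k + 5) gives s_k = 2*k*(2*k**2 + 2*k + 1).
s_(k+1) − s_k = 12*k**2 + 20*k + 10 = t_k.
Sum = s_(8) − s_(0); s_(8) = 2320, s_(0) = 0 ⇒ 2320.

Σ = 2320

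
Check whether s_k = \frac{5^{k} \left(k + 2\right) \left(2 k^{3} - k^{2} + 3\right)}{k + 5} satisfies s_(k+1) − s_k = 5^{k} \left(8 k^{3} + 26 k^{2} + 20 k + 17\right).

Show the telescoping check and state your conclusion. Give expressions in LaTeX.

s_(k+1) = 5**(k + 1)*(k + 3)*(2*(k + 1)**3 - (k + 1)**2 + 3)/(k + 6)
s_(k+1) − s_k = 5**k*(8*k**5 + 90*k**4 + 354*k**3 + 564*k**2 + 436*k + 264)/(k**2 + 11*k + 30)
(s_(k+1) − s_k) − t_k = 5**k*(-24*k**4 - 192*k**3 - 453*k**2 - 351*k - 246)/(k**2 + 11*k + 30)

Invalid: residual \frac{5^{k} \left(- 24 k^{4} - 192 k^{3} - 453 k^{2} - 351 k - 246\right)}{k^{2} + 11 k + 30} ≠ 0.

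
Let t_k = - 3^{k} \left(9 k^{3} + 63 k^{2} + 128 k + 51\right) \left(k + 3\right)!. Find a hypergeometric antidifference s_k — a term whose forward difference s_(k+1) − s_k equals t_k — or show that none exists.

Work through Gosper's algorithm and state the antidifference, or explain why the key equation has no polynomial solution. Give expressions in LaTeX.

Ratio r(k) = 3*(9*k**4 + 126*k**3 + 641*k**2 + 1375*k + 1004)/(9*k**3 + 63*k**2 + 128*k + 51).
Take A(k)=3*k + 12, B(k)=1, C(k)=k**3 + 7*k**2 + 128*k/9 + 17/3.
Solve (3*k + 12)·f(k+1) − (1)·f(k) = k**3 + 7*k**2 + 128*k/9 + 17/3.
deg f ≤ 2 (via 1,0,3).
Coefficient equations give f(k) = (3*k**2 + 4*k - 3)/9.
Then R = B(k−1)f/C = (3*k**2 + 4*k - 3)/(9*k**3 + 63*k**2 + 128*k + 51), so s_k = R(k)·t_k = -3**k*(3*k**2 + 4*k - 3)*factorial(k + 3).
Δs = -3**k*(9*k**3 + 63*k**2 + 128*k + 51)*factorial(k + 3), as required.

s_k = - 3^{k} \left(3 k^{2} + 4 k - 3\right) \left(k + 3\right)!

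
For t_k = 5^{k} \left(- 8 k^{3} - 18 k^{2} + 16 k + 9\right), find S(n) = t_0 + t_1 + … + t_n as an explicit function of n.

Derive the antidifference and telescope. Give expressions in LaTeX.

t_(k+1)/t_k = 5*(8*k**3 + 42*k**2 + 44*k + 1)/(8*k**3 + 18*k**2 - 16*k - 9).
Gosper form: A/B · C(k+1)/C(k) with A=5, B=1, C=k**3 + 9*k**2/4 - 2*k - 9/8.
Solve (5)·f(k+1) − (1)·f(k) = k**3 + 9*k**2/4 - 2*k - 9/8.
Bound: deg f ≤ 3.
Coefficient equations give f(k) = (k - 2)*(2*k**2 + k - 2)/8.
Certificate R = B(k−1)f/C = (k - 2)*(2*k**2 + k - 2)/(8*k**3 + 18*k**2 - 16*k - 9) gives s_k = 5**k*(-2*k**3 + 3*k**2 + 4*k - 4).
s_(k+1) − s_k = 5**k*(-8*k**3 - 18*k**2 + 16*k + 9) = t_k.
Evaluate: s_(n+1) = 5**(n + 1)*(-2*n**3 - 3*n**2 + 4*n + 1); subtract s_(0) = -4 ⇒ S(n) = -10*5**n*n**3 - 15*5**n*n**2 + 20*5**n*n + 5*5**n + 4.

S(n) = - 10 \cdot 5^{n} n^{3} - 15 \cdot 5^{n} n^{2} + 20 \cdot 5^{n} n + 5 \cdot 5^{n} + 4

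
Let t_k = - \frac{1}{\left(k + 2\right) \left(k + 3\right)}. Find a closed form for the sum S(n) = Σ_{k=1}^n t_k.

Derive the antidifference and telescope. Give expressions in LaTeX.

S(n) = - \frac{n}{3 n + 9}

r(k) = (k + 2)/(k + 4) after simplifying.
Normal form (A,B,C) = (k + 2, k + 4, 1).
Key eq: (k + 2)·f(k+1) = (k + 3)·f(k) + (1).
deg f ≤ 1 (via 1,1,0).
Coefficient equations give f(k) = k/2.
So s_k = (B(k−1)f/C)·t_k = (k*(k + 3)/2)·t_k = -k/(2*k + 4).
Check: Δs_k = -1/(k**2 + 5*k + 6). ✓
Telescope: S(n) = s_(n+1) − s_(1) = (-n - 1)/(2*(n + 3)) − (-1/6) = -n/(3*n + 9).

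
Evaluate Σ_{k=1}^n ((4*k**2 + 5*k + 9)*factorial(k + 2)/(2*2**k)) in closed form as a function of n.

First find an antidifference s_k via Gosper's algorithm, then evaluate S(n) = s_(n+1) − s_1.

S(n) = -3 + 2*n*factorial(n + 3)/2**n + factorial(n + 3)/(2*2**n)

Compute t_(k+1)/t_k: get (k + 3)*(5*k + 4*(k + 1)**2 + 14)/(2*(4*k**2 + 5*k + 9)).
Factor: A=k/2 + 3/2; B=1; C=k**2 + 5*k/4 + 9/4.
Key eq: (k/2 + 3/2)·f(k+1) = (1)·f(k) + (k**2 + 5*k/4 + 9/4).
Degrees (1,0,2) ⇒ d ≤ 1.
Coefficient equations give f(k) = (4*k - 3)/2.
Then R = B(k−1)f/C = 2*(4*k - 3)/(4*k**2 + 5*k + 9), so s_k = R(k)·t_k = (4*k - 3)*factorial(k + 2)/2**k.
Verify: (4*k**2 + 5*k + 9)*factorial(k + 2)/(2*2**k) matches t_k.
Σ_(k=1)^n t_k = s_(n+1) − s_(1) = (2**(-n - 1)*(4*n + 1)*factorial(n + 3)) − (3), i.e. -3 + 2*n*factorial(n + 3)/2**n + factorial(n + 3)/(2*2**n).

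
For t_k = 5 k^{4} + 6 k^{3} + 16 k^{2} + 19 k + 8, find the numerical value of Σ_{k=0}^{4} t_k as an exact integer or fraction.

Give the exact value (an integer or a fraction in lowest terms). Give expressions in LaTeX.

Ratio r(k) = (5*k**4 + 26*k**3 + 64*k**2 + 89*k + 54)/(5*k**4 + 6*k**3 + 16*k**2 + 19*k + 8).
A = 1, B = 1, C = k**4 + 6*k**3/5 + 16*k**2/5 + 19*k/5 + 8/5.
f must satisfy (1)·f(k+1) − (1)·f(k) = k**4 + 6*k**3/5 + 16*k**2/5 + 19*k/5 + 8/5.
Bound: deg f ≤ 5.
Match coefficients ⇒ f(k) = k*(k**4 - k**3 + 4*k**2 + 3*k + 1)/5.
Certificate R = B(k−1)f/C = k*(k**4 - k**3 + 4*k**2 + 3*k + 1)/(5*k**4 + 6*k**3 + 16*k**2 + 19*k + 8) gives s_k = k*(k**4 - k**3 + 4*k**2 + 3*k + 1).
Δs = 5*k**4 + 6*k**3 + 16*k**2 + 19*k + 8, as required.
Evaluate s at k=5 and k=0: 3080 and 0; difference 3080.

Σ = 3080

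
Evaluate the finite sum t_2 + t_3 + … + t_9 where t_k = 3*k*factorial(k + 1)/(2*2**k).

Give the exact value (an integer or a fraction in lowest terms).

Σ = 467757/4

Ratio r(k) = (k + 1)*(k + 2)/(2*k).
Normal form (A,B,C) = (k/2 + 1, 1, k).
Set up (k/2 + 1)·f(k+1) − (1)·f(k) − (k) = 0.
d = 0 from the (1,0,1) case.
Solve for f: f(k) = 2 (degree 0 ≤ 0).
Get s_k = R·t_k = 3*factorial(k + 1)/2**k with R(k) = B(k−1)f(k)/C(k) = 2/k.
s_(k+1) − s_k = 3*k*factorial(k + 1)/(2*2**k) = t_k.
Σ_(k=2)^(9) t_k = s_(10) − s_(2) = 467775/4 − (9/2) = 467757/4.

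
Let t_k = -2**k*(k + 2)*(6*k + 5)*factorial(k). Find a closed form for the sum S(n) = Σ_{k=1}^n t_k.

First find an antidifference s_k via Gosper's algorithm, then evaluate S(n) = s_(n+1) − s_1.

S(n) = -6*2**n*n**2*factorial(n) - 20*2**n*n*factorial(n) - 14*2**n*factorial(n) + 14

Step 1: r(k) = 2*(k + 1)*(k + 3)*(6*k + 11)/((k + 2)*(6*k + 5)).
Normal form (A,B,C) = (2*k + 2, 1, k**2 + 17*k/6 + 5/3).
Set up (2*k + 2)·f(k+1) − (1)·f(k) − (k**2 + 17*k/6 + 5/3) = 0.
deg f ≤ 1 (via 1,0,2).
A polynomial solution: f(k) = (3*k + 4)/6.
Then R = B(k−1)f/C = (3*k + 4)/((k + 2)*(6*k + 5)), so s_k = R(k)·t_k = -2**k*(3*k + 4)*factorial(k).
s_(k+1) − s_k = -2**k*(k + 2)*(6*k + 5)*factorial(k) = t_k.
Evaluate: s_(n+1) = -2**(n + 1)*(3*n + 7)*factorial(n + 1); subtract s_(1) = -14 ⇒ S(n) = -6*2**n*n**2*factorial(n) - 20*2**n*n*factorial(n) - 14*2**n*factorial(n) + 14.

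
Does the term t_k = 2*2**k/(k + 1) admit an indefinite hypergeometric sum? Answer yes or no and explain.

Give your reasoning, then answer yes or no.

No; the degree bound rules out any f.

Step 1: r(k) = 2*(k + 1)/(k + 2).
Normal form (A,B,C) = (2*k + 2, k + 2, 1).
Solve (2*k + 2)·f(k+1) − (k + 1)·f(k) = 1.
d = -1 from the (1,1,0) case.
Negative degree bound (-1): no f exists, t_k not Gosper-summable.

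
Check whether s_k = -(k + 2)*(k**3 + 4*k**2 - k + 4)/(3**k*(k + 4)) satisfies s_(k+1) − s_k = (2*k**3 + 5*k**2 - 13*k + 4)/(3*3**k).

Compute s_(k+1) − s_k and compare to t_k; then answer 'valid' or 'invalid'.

Invalid: residual 2*(-2*k**4 - 16*k**3 - 19*k**2 + 51*k - 28)/(3*3**k*(k**2 + 9*k + 20)) ≠ 0.

s_(k+1) = -(k + 3)*(-k + (k + 1)**3 + 4*(k + 1)**2 + 3)/(3*3**k*(k + 5))
s_(k+1) − s_k = (2*k**5 + 19*k**4 + 40*k**3 - 51*k**2 - 122*k + 24)/(3*3**k*(k**2 + 9*k + 20))
(s_(k+1) − s_k) − t_k = 2*(-2*k**4 - 16*k**3 - 19*k**2 + 51*k - 28)/(3*3**k*(k**2 + 9*k + 20))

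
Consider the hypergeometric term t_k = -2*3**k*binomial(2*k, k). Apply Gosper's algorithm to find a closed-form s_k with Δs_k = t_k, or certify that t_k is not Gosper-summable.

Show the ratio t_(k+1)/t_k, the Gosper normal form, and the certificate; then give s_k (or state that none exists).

Ratio r(k) = 6*(2*k + 1)/(k + 1).
Take A(k)=12*k + 6, B(k)=k + 1, C(k)=1.
Key eq: (12*k + 6)·f(k+1) = (k)·f(k) + (1).
deg f ≤ -1 (via 1,1,0).
Bound -1 < 0, so the key equation has no polynomial solution.

not Gosper-summable; s_k does not exist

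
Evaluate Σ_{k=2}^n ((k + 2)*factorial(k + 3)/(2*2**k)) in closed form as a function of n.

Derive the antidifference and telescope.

S(n) = -30 + factorial(n + 4)/(2*2**n)

Compute t_(k+1)/t_k: get (k + 3)*(k + 4)/(2*(k + 2)).
Factor: A=k/2 + 2; B=1; C=k + 2.
Set up (k/2 + 2)·f(k+1) − (1)·f(k) − (k + 2) = 0.
From deg A=1, deg B=0, deg C=1: d=0.
Solving with deg f ≤ 0: f(k) = 2.
Certificate R = B(k−1)f/C = 2/(k + 2) gives s_k = factorial(k + 3)/2**k.
s_(k+1) − s_k = (k + 2)*factorial(k + 3)/(2*2**k) = t_k.
Σ_(k=2)^n t_k = s_(n+1) − s_(2) = (2**(-n - 1)*factorial(n + 4)) − (30), i.e. -30 + factorial(n + 4)/(2*2**n).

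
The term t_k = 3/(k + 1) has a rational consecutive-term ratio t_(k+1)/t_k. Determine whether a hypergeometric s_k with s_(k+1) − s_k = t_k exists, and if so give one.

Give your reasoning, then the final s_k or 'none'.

none — t_k is not Gosper-summable

Compute t_(k+1)/t_k: get (k + 1)/(k + 2).
So A=k + 1 and B=k + 2, with C=1.
Need (k + 1)·f(k+1) − (k + 1)·f(k) = 1.
From deg A=1, deg B=1, deg C=0: d=0.
Write f(k) = c0. Then LHS − RHS = -1, requiring -1 = 0: contradictory. No certificate.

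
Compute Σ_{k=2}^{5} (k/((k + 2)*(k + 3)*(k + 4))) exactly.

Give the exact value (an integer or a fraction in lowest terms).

Σ = 19/360

Step 1: r(k) = (k + 1)*(k + 2)/(k*(k + 5)).
Take A(k)=k + 2, B(k)=k + 5, C(k)=k.
Set up (k + 2)·f(k+1) − (k + 4)·f(k) − (k) = 0.
Degrees (1,1,1) ⇒ d ≤ 2.
Match coefficients ⇒ f(k) = k*(k - 1)/6.
Then R = B(k−1)f/C = (k - 1)*(k + 4)/6, so s_k = R(k)·t_k = k*(k - 1)/(6*(k + 2)*(k + 3)).
s_(k+1) − s_k = k/(k**3 + 9*k**2 + 26*k + 24) = t_k.
Evaluate s at k=6 and k=2: 5/72 and 1/60; difference 19/360.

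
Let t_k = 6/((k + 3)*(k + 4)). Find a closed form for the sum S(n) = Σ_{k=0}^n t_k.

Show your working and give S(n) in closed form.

S(n) = 2*(n + 1)/(n + 4)

Step 1: r(k) = (k + 3)/(k + 5).
Gosper form: A/B · C(k+1)/C(k) with A=k + 3, B=k + 5, C=1.
Key eq: (k + 3)·f(k+1) = (k + 4)·f(k) + (1).
deg f ≤ 1 (via 1,1,0).
Coefficient equations give f(k) = k/3.
So s_k = (B(k−1)f/C)·t_k = (k*(k + 4)/3)·t_k = 2*k/(k + 3).
Δs = 6/(k**2 + 7*k + 12), as required.
Evaluate: s_(n+1) = 2*(n + 1)/(n + 4); subtract s_(0) = 0 ⇒ S(n) = 2*(n + 1)/(n + 4).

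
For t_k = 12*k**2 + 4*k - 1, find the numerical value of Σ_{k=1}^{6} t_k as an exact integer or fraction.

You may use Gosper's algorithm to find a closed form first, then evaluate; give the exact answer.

Step 1: r(k) = (12*k**2 + 28*k + 15)/(12*k**2 + 4*k - 1).
Gosper form: A/B · C(k+1)/C(k) with A=1, B=1, C=k**2 + k/3 - 1/12.
Key eq: (1)·f(k+1) = (1)·f(k) + (k**2 + k/3 - 1/12).
Bound: deg f ≤ 3.
Match coefficients ⇒ f(k) = k*(4*k**2 - 4*k - 1)/12.
Then R = B(k−1)f/C = k*(4*k**2 - 4*k - 1)/((2*k + 1)*(6*k - 1)), so s_k = R(k)·t_k = k*(4*k**2 - 4*k - 1).
Δs = 12*k**2 + 4*k - 1, as required.
Evaluate s at k=7 and k=1: 1169 and -1; difference 1170.

Σ = 1170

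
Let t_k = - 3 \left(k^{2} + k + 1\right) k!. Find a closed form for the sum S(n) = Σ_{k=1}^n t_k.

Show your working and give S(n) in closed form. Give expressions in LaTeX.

Ratio r(k) = (k + 1)*(k + (k + 1)**2 + 2)/(k**2 + k + 1).
So A=k + 1 and B=1, with C=k**2 + k + 1.
Key eq: (k + 1)·f(k+1) = (1)·f(k) + (k**2 + k + 1).
Bound: deg f ≤ 1.
Solving with deg f ≤ 1: f(k) = k.
R(k) = B(k−1)·f(k)/C(k) = k/(k**2 + k + 1); s_k = R·t_k = -3*k*factorial(k).
s_(k+1) − s_k = -3*(k**2 + k + 1)*factorial(k) = t_k.
Evaluate: s_(n+1) = -3*(n + 1)*factorial(n + 1); subtract s_(1) = -3 ⇒ S(n) = -3*n**2*factorial(n) - 6*n*factorial(n) - 3*factorial(n) + 3.

S(n) = - 3 n^{2} n! - 6 n n! - 3 n! + 3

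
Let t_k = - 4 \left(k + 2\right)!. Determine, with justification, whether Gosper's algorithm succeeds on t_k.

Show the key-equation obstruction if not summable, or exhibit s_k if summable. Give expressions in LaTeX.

Step 1: r(k) = k + 3.
A = k + 3, B = 1, C = 1.
Set up (k + 3)·f(k+1) − (1)·f(k) − (1) = 0.
From deg A=1, deg B=0, deg C=0: d=-1.
d = -1 < 0 ⇒ no nonzero polynomial f; not summable.

No. Not Gosper-summable.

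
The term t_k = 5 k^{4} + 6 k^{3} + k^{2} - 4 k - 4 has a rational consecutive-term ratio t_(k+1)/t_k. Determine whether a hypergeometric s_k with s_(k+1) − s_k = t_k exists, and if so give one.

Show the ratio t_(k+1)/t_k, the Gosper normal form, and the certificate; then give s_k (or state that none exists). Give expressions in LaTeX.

Compute t_(k+1)/t_k: get (5*k**4 + 26*k**3 + 49*k**2 + 36*k + 4)/(5*k**4 + 6*k**3 + k**2 - 4*k - 4).
Factor: A=1; B=1; C=k**4 + 6*k**3/5 + k**2/5 - 4*k/5 - 4/5.
Solve (1)·f(k+1) − (1)·f(k) = k**4 + 6*k**3/5 + k**2/5 - 4*k/5 - 4/5.
d = 5 from the (0,0,4) case.
Match coefficients ⇒ f(k) = k*(k - 2)*(k + 1)*(k**2 + 1)/5.
R(k) = B(k−1)·f(k)/C(k) = k*(k - 2)*(k**2 + 1)/(5*k**3 + k**2 - 4); s_k = R·t_k = k*(k**4 - k**3 - k**2 - k - 2).
Check: Δs_k = 5*k**4 + 6*k**3 + k**2 - 4*k - 4. ✓

s_k = k \left(k^{4} - k^{3} - k^{2} - k - 2\right)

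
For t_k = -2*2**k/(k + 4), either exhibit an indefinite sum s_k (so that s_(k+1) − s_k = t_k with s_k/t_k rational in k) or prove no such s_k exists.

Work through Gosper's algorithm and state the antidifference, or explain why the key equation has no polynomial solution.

r(k) = 2*(k + 4)/(k + 5) after simplifying.
Factor: A=2*k + 8; B=k + 5; C=1.
f must satisfy (2*k + 8)·f(k+1) − (k + 4)·f(k) = 1.
From deg A=1, deg B=1, deg C=0: d=-1.
Negative degree bound (-1): no f exists, t_k not Gosper-summable.

no hypergeometric antidifference exists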